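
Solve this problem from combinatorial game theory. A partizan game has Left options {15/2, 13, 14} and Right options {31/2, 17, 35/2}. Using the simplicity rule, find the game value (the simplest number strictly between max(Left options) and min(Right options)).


Left options: {15/2, 13, 14}, max = 14
Right options: {31/2, 17, 35/2}, min = 31/2
All options are numbers and max(Left) < min(Right), so by the simplicity theorem the value is the simplest (earliest-born) number strictly between 14 and 31/2.
The only integer strictly between 14 and 31/2 is 15.
No non-integer in the interval can be simpler: if x is a non-integer in the interval, then floor(x) or ceil(x) also lies in the interval (the interval contains an integer), and both are proper prefixes of x's sign expansion, i.e. born earlier. So the game value is 15.
Game value = 15

15


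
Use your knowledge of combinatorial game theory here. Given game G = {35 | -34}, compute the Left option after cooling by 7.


Original game: {35 | -34} (a switch {a | b} with a > b).
Cooling by t (for t below the temperature (a - b)/2 = 69/2) taxes each move by t: {a | b} cooled by t is {a - t | b + t}.
Cooling amount: t = 7
Cooled Left option: 35 - 7 = 28
Cooled Right option: -34 + 7 = -27
Cooled game: {28 | -27}
Left option = 28

28


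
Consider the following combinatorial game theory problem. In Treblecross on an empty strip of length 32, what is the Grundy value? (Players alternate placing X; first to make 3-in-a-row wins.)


Treblecross: place X on empty cells; 3-in-a-row wins.
Playing within two cells of an existing X lets the opponent win at once, so sensible play treats the cells i-2..i+2 around each X as dead. The player left with no safe cell loses, so this is a normal-play take-away game on strips of safe cells.
Placing X at cell i (0-indexed) of a strip of k safe cells leaves independent strips of sizes max(0, i-2) and max(0, k-i-3). Hence G(k) = mex{ G(max(0,i-2)) XOR G(max(0,k-i-3)) : 0 <= i < k }, with G(0) = 0.
G(1): splits (0,0):0^0=0 -> mex({0}) = 1
G(2): splits (0,0):0^0=0 -> mex({0}) = 1
G(3): splits (0,0):0^0=0 -> mex({0}) = 1
G(4): splits (0,1):0^1=1 (0,0):0^0=0 -> mex({0, 1}) = 2
G(5): splits (0,2):0^1=1 (0,1):0^1=1 (0,0):0^0=0 -> mex({0, 1}) = 2
G(6) = mex({1}) = 0
G(7) = mex({0, 1, 2}) = 3
G(8) = mex({0, 1, 2}) = 3
G(9) = mex({0, 2}) = 1
G(10) = mex({0, 2, 3}) = 1
G(11) = mex({0, 3}) = 1
G(12) = mex({1, 3}) = 0
G(13) = mex({0, 1, 2, 3}) = 4
G(14) = mex({0, 1, 2}) = 3
G(15) = mex({0, 1, 2}) = 3
G(16) = mex({0, 1, 2, 4}) = 3
G(17) = mex({0, 1, 3, 4}) = 2
G(18) = mex({0, 1, 3, 4}) = 2
G(19) = mex({0, 1, 3, 5}) = 2
G(20) = mex({0, 1, 2, 3, 5}) = 4
G(21) = mex({0, 1, 2, 3, 5}) = 4
G(22) = mex({1, 2, 6}) = 0
G(23) = mex({0, 1, 2, 3, 4, 6}) = 5
G(24) = mex({0, 1, 2, 3, 4}) = 5
G(25) = mex({0, 1, 3, 4, 7}) = 2
G(26) = mex({0, 1, 3, 4, 5, 7}) = 2
G(27) = mex({0, 1, 3, 5}) = 2
G(28) = mex({0, 1, 2, 5}) = 3
G(29) = mex({0, 1, 2, 4, 5, 6}) = 3
G(30) = mex({1, 2, 4, 6}) = 0
G(31) = mex({0, 1, 2, 3, 4, 6}) = 5
G(32) = mex({1, 2, 3, 4, 7}) = 0
Therefore G(32) = 0.

0


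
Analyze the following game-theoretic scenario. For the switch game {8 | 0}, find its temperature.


The game is {8 | 0}, a switch {a | b} with numbers a > b.
Cooling {a | b} by t gives {a - t | b + t}, which stops being hot when a - t = b + t, i.e. at t = (a - b)/2. So the temperature of a switch is (a - b)/2.
Temperature = (Left option - Right option) / 2
= (8 - (0)) / 2
= 8 / 2
= 4

4


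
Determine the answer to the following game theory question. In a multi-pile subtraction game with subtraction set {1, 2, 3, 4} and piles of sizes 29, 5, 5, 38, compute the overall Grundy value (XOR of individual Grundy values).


Subtraction set: {1, 2, 3, 4}
For this subtraction set, G(n) = n mod 5 (period = max + 1 = 5).
Pile 1 (size 29): G(29) = 29 mod 5 = 4
Pile 2 (size 5): G(5) = 5 mod 5 = 0
Pile 3 (size 5): G(5) = 5 mod 5 = 0
Pile 4 (size 38): G(38) = 38 mod 5 = 3
Total Grundy value = XOR of all: 4 XOR 0 XOR 0 XOR 3 = 7

7


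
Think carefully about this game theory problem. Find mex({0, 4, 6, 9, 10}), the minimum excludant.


Set = {0, 4, 6, 9, 10}
0 is in the set.
1 is NOT in the set. This is the mex.
mex = 1

1


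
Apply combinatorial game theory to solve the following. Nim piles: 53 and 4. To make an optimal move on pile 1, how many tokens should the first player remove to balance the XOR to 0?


Piles: 53 and 4
Current XOR: 53 XOR 4 = 49 (non-zero, so this is an N-position).
To make the XOR zero, we need to find a move that balances the piles.
For pile 1 (size 53): target = 53 XOR 49 = 4
We reduce pile 1 from 53 to 4.
Tokens removed: 53 - 4 = 49
Verification: 4 XOR 4 = 0

49


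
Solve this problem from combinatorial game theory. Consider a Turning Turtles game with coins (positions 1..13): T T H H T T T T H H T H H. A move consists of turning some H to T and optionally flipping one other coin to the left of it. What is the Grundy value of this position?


Coins: T T H H T T T T H H T H H
Key fact: a single head at position k behaves exactly like a Nim heap of size k (turning it to T and optionally flipping a coin at j < k corresponds to moving the heap from k to j, or to 0), and heads combine as a disjunctive sum (two heads at the same place would cancel, matching j XOR j = 0). So the Nim-value is the XOR of the 1-indexed positions of the heads.
Face-up positions (1-indexed): [3, 4, 9, 10, 12, 13]
XOR 0 with 3: 0 XOR 3 = 3
XOR 3 with 4: 3 XOR 4 = 7
XOR 7 with 9: 7 XOR 9 = 14
XOR 14 with 10: 14 XOR 10 = 4
XOR 4 with 12: 4 XOR 12 = 8
XOR 8 with 13: 8 XOR 13 = 5
Nim-value = 5

5


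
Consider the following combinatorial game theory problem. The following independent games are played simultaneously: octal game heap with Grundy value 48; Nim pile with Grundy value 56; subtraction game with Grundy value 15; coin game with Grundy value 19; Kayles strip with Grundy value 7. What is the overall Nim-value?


By the Sprague-Grundy theorem, the Grundy value of a sum of games is the XOR of individual Grundy values.
octal game heap: Grundy value = 48. Running XOR: 0 XOR 48 = 48
Nim pile: Grundy value = 56. Running XOR: 48 XOR 56 = 8
subtraction game: Grundy value = 15. Running XOR: 8 XOR 15 = 7
coin game: Grundy value = 19. Running XOR: 7 XOR 19 = 20
Kayles strip: Grundy value = 7. Running XOR: 20 XOR 7 = 19
The combined Grundy value is 19.

19


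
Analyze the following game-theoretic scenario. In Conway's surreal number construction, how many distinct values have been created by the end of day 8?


Day 0: {|} = 0 is born. Count = 1.
Day n: the number of surreal numbers born by day n is 2^(n+1) - 1.
By day 0: 2^1 - 1 = 1
By day 1: 2^2 - 1 = 3
By day 2: 2^3 - 1 = 7
By day 3: 2^4 - 1 = 15
By day 4: 2^5 - 1 = 31
By day 5: 2^6 - 1 = 63
By day 6: 2^7 - 1 = 127
By day 7: 2^8 - 1 = 255
By day 8: 2^9 - 1 = 511
By day 8: 511 surreal numbers.

511


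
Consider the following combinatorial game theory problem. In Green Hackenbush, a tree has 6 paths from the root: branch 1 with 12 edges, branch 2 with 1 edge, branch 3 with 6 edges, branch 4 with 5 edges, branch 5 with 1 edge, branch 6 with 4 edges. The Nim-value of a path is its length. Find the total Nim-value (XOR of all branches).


The tree has 6 branches from the ground vertex.
In Green Hackenbush, the Nim-value of a simple path of length k is k.
Branch 1: length 12, Nim-value = 12
Branch 2: length 1, Nim-value = 1
Branch 3: length 6, Nim-value = 6
Branch 4: length 5, Nim-value = 5
Branch 5: length 1, Nim-value = 1
Branch 6: length 4, Nim-value = 4
Total Nim-value = XOR of all branch values:
0 XOR 12 = 12
12 XOR 1 = 13
13 XOR 6 = 11
11 XOR 5 = 14
14 XOR 1 = 15
15 XOR 4 = 11
Nim-value of the tree = 11

11


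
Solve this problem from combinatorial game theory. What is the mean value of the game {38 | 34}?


Game = {38 | 34}, a switch {a | b} with numbers a > b.
Its thermograph has left wall a - t and right wall b + t, which meet at t = (a - b)/2, where both equal (a + b)/2. So the mast (mean value) is at (a + b)/2.
Mean = (38 + (34))/2 = 72/2 = 36

36


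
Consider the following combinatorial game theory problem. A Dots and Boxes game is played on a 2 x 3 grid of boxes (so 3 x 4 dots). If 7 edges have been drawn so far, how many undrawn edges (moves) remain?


Grid: 2 x 3 boxes, i.e. 3 rows and 4 columns of dots.
Horizontal edges: (rows + 1) * cols = 3 * 3 = 9
Vertical edges: rows * (cols + 1) = 2 * 4 = 8
Total edges: 9 + 8 = 17
Edges drawn: 7
Remaining: 17 - 7 = 10

10


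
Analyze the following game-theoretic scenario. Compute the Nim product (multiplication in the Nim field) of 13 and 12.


Nim multiplication is bilinear over XOR: (u XOR v) * w = (u*w) XOR (v*w).
So we split each operand into its bit components and XOR the pairwise Nim products.
13 = 1 + 4 + 8 (as XOR of powers of 2).
12 = 4 + 8 (as XOR of powers of 2).
Using the standard Nim-product table on single bits:
  2*2 = 3,   2*4 = 8,   2*8 = 12,
  4*4 = 6,   4*8 = 11,  8*8 = 13,
and  1*x = x (identity), k*l = l*k (commutative).
Pairwise Nim products:
  1 * 4 = 4
  1 * 8 = 8
  4 * 4 = 6
  4 * 8 = 11
  8 * 4 = 11
  8 * 8 = 13
XOR them: 4 XOR 8 XOR 6 XOR 11 XOR 11 XOR 13 = 7.
Result: 13 * 12 = 7 (in Nim).

7


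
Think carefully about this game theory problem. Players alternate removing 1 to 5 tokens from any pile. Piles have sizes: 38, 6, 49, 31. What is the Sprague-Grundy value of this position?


Subtraction set: {1, 2, 3, 4, 5}
For this subtraction set, G(n) = n mod 6 (period = max + 1 = 6).
Pile 1 (size 38): G(38) = 38 mod 6 = 2
Pile 2 (size 6): G(6) = 6 mod 6 = 0
Pile 3 (size 49): G(49) = 49 mod 6 = 1
Pile 4 (size 31): G(31) = 31 mod 6 = 1
Total Grundy value = XOR of all: 2 XOR 0 XOR 1 XOR 1 = 2

2


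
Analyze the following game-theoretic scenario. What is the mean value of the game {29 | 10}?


Game = {29 | 10}, a switch {a | b} with numbers a > b.
Its thermograph has left wall a - t and right wall b + t, which meet at t = (a - b)/2, where both equal (a + b)/2. So the mast (mean value) is at (a + b)/2.
Mean = (29 + (10))/2 = 39/2 = 39/2

39/2


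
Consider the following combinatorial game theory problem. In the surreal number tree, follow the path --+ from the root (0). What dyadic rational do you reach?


Sign expansion: --+
Rule: track bounds (lo, hi), initially (-inf, +inf). On '+', the current value becomes lo and we move to the simplest number in (value, hi): value + 1 if hi = +inf, otherwise the midpoint (value + hi)/2. On '-', the current value becomes hi and we move to value - 1 if lo = -inf, otherwise the midpoint (lo + value)/2.
Start at 0.
Step 1: sign = -, move left. Bounds: (-inf, 0). Value = -1
Step 2: sign = -, move left. Bounds: (-inf, -1). Value = -2
Step 3: sign = +, move right. Bounds: (-2, -1). Value = -3/2
The surreal number with sign expansion --+ is -3/2.

-3/2


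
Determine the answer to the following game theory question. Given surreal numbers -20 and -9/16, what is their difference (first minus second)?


x = -20, y = -9/16
Converting to common denominator: 16
x = -320/16, y = -9/16
x - y = -20 - -9/16 = -311/16

-311/16


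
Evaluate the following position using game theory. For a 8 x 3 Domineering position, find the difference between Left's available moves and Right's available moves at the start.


Board is 8 x 3 (rows x cols).
Left (vertical) placements: (rows-1) * cols = 7 * 3 = 21
Right (horizontal) placements: rows * (cols-1) = 8 * 2 = 16
Advantage = Left - Right = 21 - 16 = 5

5


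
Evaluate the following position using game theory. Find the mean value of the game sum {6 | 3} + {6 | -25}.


G1 = {6 | 3}, G2 = {6 | -25}
Each is a switch {a | b} with numbers a > b; its mean value is (a + b)/2, and mean value is additive over game sums: m(G1 + G2) = m(G1) + m(G2).
Mean of G1 = (6 + (3))/2 = 9/2 = 9/2
Mean of G2 = (6 + (-25))/2 = -19/2 = -19/2
Mean of G1 + G2 = 9/2 + -19/2 = -5

-5


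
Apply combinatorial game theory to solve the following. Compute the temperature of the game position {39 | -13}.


The game is {39 | -13}, a switch {a | b} with numbers a > b.
Cooling {a | b} by t gives {a - t | b + t}, which stops being hot when a - t = b + t, i.e. at t = (a - b)/2. So the temperature of a switch is (a - b)/2.
Temperature = (Left option - Right option) / 2
= (39 - (-13)) / 2
= 52 / 2
= 26

26


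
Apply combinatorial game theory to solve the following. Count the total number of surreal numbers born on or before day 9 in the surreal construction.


Day 0: {|} = 0 is born. Count = 1.
Day n: the number of surreal numbers born by day n is 2^(n+1) - 1.
By day 0: 2^1 - 1 = 1
By day 1: 2^2 - 1 = 3
By day 2: 2^3 - 1 = 7
By day 3: 2^4 - 1 = 15
By day 4: 2^5 - 1 = 31
By day 5: 2^6 - 1 = 63
By day 6: 2^7 - 1 = 127
By day 7: 2^8 - 1 = 255
By day 8: 2^9 - 1 = 511
By day 9: 2^10 - 1 = 1023
By day 9: 1023 surreal numbers.

1023


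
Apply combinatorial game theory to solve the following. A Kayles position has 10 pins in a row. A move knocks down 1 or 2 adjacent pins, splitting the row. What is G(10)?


Kayles: a move removes 1 or 2 adjacent pins from a contiguous row.
Removing pins from a row of k leaves two independent rows (a, b) with a + b = k - 1 (one pin) or a + b = k - 2 (two pins); an end removal gives a = 0.
By Sprague-Grundy, G(k) = mex{ G(a) XOR G(b) } over all these splits. G(0) = 0.
G(1): splits (0,0):0^0=0 -> mex({0}) = 1
G(2): splits (0,1):0^1=1 (0,0):0^0=0 -> mex({0, 1}) = 2
G(3): splits (0,2):0^2=2 (1,1):1^1=0 (0,1):0^1=1 -> mex({0, 1, 2}) = 3
G(4): splits (0,3):0^3=3 (1,2):1^2=3 (0,2):0^2=2 (1,1):1^1=0 -> mex({0, 2, 3}) = 1
G(5): splits (0,4):0^1=1 (1,3):1^3=2 (2,2):2^2=0 (0,3):0^3=3 (1,2):1^2=3 -> mex({0, 1, 2, 3}) = 4
G(6) = mex({0, 1, 2, 4}) = 3
G(7) = mex({0, 1, 3, 4, 5}) = 2
G(8) = mex({0, 2, 3, 5, 6}) = 1
G(9) = mex({0, 1, 2, 3, 6, 7}) = 4
G(10) = mex({0, 1, 3, 4, 5, 7}) = 2
Therefore G(10) = 2.

2


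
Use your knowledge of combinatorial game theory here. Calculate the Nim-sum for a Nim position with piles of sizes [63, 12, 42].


We need the XOR (exclusive or) of all pile sizes.
After XOR-ing pile 1 (size 63): 0 XOR 63 = 63
After XOR-ing pile 2 (size 12): 63 XOR 12 = 51
After XOR-ing pile 3 (size 42): 51 XOR 42 = 25
The Nim-value of this position is 25.

25


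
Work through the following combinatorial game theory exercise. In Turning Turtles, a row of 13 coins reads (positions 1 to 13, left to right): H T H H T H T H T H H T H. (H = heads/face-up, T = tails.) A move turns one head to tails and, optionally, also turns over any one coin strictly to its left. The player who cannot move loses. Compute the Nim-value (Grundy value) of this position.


Coins: H T H H T H T H T H H T H
Key fact: a single head at position k behaves exactly like a Nim heap of size k (turning it to T and optionally flipping a coin at j < k corresponds to moving the heap from k to j, or to 0), and heads combine as a disjunctive sum (two heads at the same place would cancel, matching j XOR j = 0). So the Nim-value is the XOR of the 1-indexed positions of the heads.
Face-up positions (1-indexed): [1, 3, 4, 6, 8, 10, 11, 13]
XOR 0 with 1: 0 XOR 1 = 1
XOR 1 with 3: 1 XOR 3 = 2
XOR 2 with 4: 2 XOR 4 = 6
XOR 6 with 6: 6 XOR 6 = 0
XOR 0 with 8: 0 XOR 8 = 8
XOR 8 with 10: 8 XOR 10 = 2
XOR 2 with 11: 2 XOR 11 = 9
XOR 9 with 13: 9 XOR 13 = 4
Nim-value = 4

4


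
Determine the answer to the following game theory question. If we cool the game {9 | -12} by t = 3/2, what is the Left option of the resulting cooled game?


Original game: {9 | -12} (a switch {a | b} with a > b).
Cooling by t (for t below the temperature (a - b)/2 = 21/2) taxes each move by t: {a | b} cooled by t is {a - t | b + t}.
Cooling amount: t = 3/2
Cooled Left option: 9 - 3/2 = 15/2
Cooled Right option: -12 + 3/2 = -21/2
Cooled game: {15/2 | -21/2}
Left option = 15/2

15/2


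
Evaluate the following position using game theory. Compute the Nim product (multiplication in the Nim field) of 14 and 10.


Nim multiplication is bilinear over XOR: (u XOR v) * w = (u*w) XOR (v*w).
So we split each operand into its bit components and XOR the pairwise Nim products.
14 = 2 + 4 + 8 (as XOR of powers of 2).
10 = 2 + 8 (as XOR of powers of 2).
Using the standard Nim-product table on single bits:
  2*2 = 3,   2*4 = 8,   2*8 = 12,
  4*4 = 6,   4*8 = 11,  8*8 = 13,
and  1*x = x (identity), k*l = l*k (commutative).
Pairwise Nim products:
  2 * 2 = 3
  2 * 8 = 12
  4 * 2 = 8
  4 * 8 = 11
  8 * 2 = 12
  8 * 8 = 13
XOR them: 3 XOR 12 XOR 8 XOR 11 XOR 12 XOR 13 = 13.
Result: 14 * 10 = 13 (in Nim).

13


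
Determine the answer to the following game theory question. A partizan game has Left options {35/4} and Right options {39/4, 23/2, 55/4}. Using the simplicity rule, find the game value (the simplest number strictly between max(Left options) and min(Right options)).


Left options: {35/4}, max = 35/4
Right options: {39/4, 23/2, 55/4}, min = 39/4
All options are numbers and max(Left) < min(Right), so by the simplicity theorem the value is the simplest (earliest-born) number strictly between 35/4 and 39/4.
The only integer strictly between 35/4 and 39/4 is 9.
No non-integer in the interval can be simpler: if x is a non-integer in the interval, then floor(x) or ceil(x) also lies in the interval (the interval contains an integer), and both are proper prefixes of x's sign expansion, i.e. born earlier. So the game value is 9.
Game value = 9

9


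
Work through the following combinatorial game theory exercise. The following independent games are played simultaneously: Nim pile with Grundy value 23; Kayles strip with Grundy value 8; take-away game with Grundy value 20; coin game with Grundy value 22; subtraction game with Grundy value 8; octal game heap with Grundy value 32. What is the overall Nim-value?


By the Sprague-Grundy theorem, the Grundy value of a sum of games is the XOR of individual Grundy values.
Nim pile: Grundy value = 23. Running XOR: 0 XOR 23 = 23
Kayles strip: Grundy value = 8. Running XOR: 23 XOR 8 = 31
take-away game: Grundy value = 20. Running XOR: 31 XOR 20 = 11
coin game: Grundy value = 22. Running XOR: 11 XOR 22 = 29
subtraction game: Grundy value = 8. Running XOR: 29 XOR 8 = 21
octal game heap: Grundy value = 32. Running XOR: 21 XOR 32 = 53
The combined Grundy value is 53.

53


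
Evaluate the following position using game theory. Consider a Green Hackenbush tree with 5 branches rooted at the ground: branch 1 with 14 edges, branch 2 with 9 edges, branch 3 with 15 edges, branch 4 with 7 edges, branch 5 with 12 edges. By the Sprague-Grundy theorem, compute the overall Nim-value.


The tree has 5 branches from the ground vertex.
In Green Hackenbush, the Nim-value of a simple path of length k is k.
Branch 1: length 14, Nim-value = 14
Branch 2: length 9, Nim-value = 9
Branch 3: length 15, Nim-value = 15
Branch 4: length 7, Nim-value = 7
Branch 5: length 12, Nim-value = 12
Total Nim-value = XOR of all branch values:
0 XOR 14 = 14
14 XOR 9 = 7
7 XOR 15 = 8
8 XOR 7 = 15
15 XOR 12 = 3
Nim-value of the tree = 3

3


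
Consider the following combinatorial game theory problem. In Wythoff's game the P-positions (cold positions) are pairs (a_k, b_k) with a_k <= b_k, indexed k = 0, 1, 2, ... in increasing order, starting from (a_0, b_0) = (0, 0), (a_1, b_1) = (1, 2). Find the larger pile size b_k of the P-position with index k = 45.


By Wythoff's theorem, a_k = floor(k * phi) and b_k = floor(k * phi^2) = a_k + k, where phi = (1 + sqrt(5))/2 is the golden ratio.
phi = (1 + sqrt(5))/2 = 1.618034
phi^2 = phi + 1 = 2.618034
k = 45
k * phi^2 = 45 * 2.618034 = 117.811529
b_45 = floor(k * phi^2) = 117 (check: a_45 + k = 72 + 45 = 117)

117


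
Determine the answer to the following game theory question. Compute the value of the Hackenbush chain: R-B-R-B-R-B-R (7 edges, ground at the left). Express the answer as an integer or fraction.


Edges (from ground): R-B-R-B-R-B-R
By Berlekamp's sign-expansion rule, a Blue-Red Hackenbush stalk has the value of the surreal number whose sign sequence is the edge sequence with B -> + and R -> -.
Sign sequence: -+-+-+-
Trace the sign expansion in the surreal number tree, starting from 0:
Edge 1: R (sign -) -> bounds (-inf, 0), value = -1
Edge 2: B (sign +) -> bounds (-1, 0), value = -1/2
Edge 3: R (sign -) -> bounds (-1, -1/2), value = -3/4
Edge 4: B (sign +) -> bounds (-3/4, -1/2), value = -5/8
Edge 5: R (sign -) -> bounds (-3/4, -5/8), value = -11/16
Edge 6: B (sign +) -> bounds (-11/16, -5/8), value = -21/32
Edge 7: R (sign -) -> bounds (-11/16, -21/32), value = -43/64
Game value = -43/64

-43/64


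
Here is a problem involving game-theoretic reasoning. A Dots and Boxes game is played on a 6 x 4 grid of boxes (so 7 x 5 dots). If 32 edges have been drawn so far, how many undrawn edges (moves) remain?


Grid: 6 x 4 boxes, i.e. 7 rows and 5 columns of dots.
Horizontal edges: (rows + 1) * cols = 7 * 4 = 28
Vertical edges: rows * (cols + 1) = 6 * 5 = 30
Total edges: 28 + 30 = 58
Edges drawn: 32
Remaining: 58 - 32 = 26

26


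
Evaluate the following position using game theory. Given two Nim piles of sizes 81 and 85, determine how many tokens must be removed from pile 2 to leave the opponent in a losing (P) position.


Piles: 81 and 85
Current XOR: 81 XOR 85 = 4 (non-zero, so this is an N-position).
To make the XOR zero, we need to find a move that balances the piles.
For pile 2 (size 85): target = 85 XOR 4 = 81
We reduce pile 2 from 85 to 81.
Tokens removed: 85 - 81 = 4
Verification: 81 XOR 81 = 0

4


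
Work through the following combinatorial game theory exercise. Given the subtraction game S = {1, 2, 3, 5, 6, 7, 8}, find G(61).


The subtraction set is S = {1, 2, 3, 5, 6, 7, 8}.
G(k) = mex{ G(k - s) : s in S, s <= k }. We compute iteratively: G(0) = 0.
G(1) = mex({0}) = 1
G(2) = mex({0, 1}) = 2
G(3) = mex({0, 1, 2}) = 3
G(4) = mex({1, 2, 3}) = 0
G(5) = mex({0, 2, 3}) = 1
G(6) = mex({0, 1, 3}) = 2
G(7) = mex({0, 1, 2}) = 3
G(8) = mex({0, 1, 2, 3}) = 4
G(9) = mex({0, 1, 2, 3, 4}) = 5
G(10) = mex({0, 1, 2, 3, 4, 5}) = 6
G(11) = mex({0, 1, 2, 3, 4, 5, 6}) = 7
G(12) = mex({0, 1, 2, 3, 5, 6, 7}) = 4
G(13) = mex({1, 2, 3, 4, 6, 7}) = 0
G(14) = mex({0, 2, 3, 4, 5, 7}) = 1
G(15) = mex({0, 1, 3, 4, 5, 6}) = 2
G(16) = mex({0, 1, 2, 4, 5, 6, 7}) = 3
G(17) = mex({1, 2, 3, 4, 5, 6, 7}) = 0
G(18) = mex({0, 2, 3, 4, 6, 7}) = 1
G(19) = mex({0, 1, 3, 4, 7}) = 2
G(20) = mex({0, 1, 2, 4}) = 3
Observe that G(13)..G(20) = 0, 1, 2, 3, 0, 1, 2, 3 repeats G(0)..G(7) = 0, 1, 2, 3, 0, 1, 2, 3.
For k >= max(S) = 8, G(k) is determined by the previous 8 values G(k-8)..G(k-1); a window of 8 consecutive values has recurred shifted by 13, so by induction G(k + 13) = G(k) for all k >= 0: the sequence is periodic from the start with period 13.
One period: G(0..12) = 0, 1, 2, 3, 0, 1, 2, 3, 4, 5, 6, 7, 4.
61 mod 13 = 9, so G(61) = G(9) = 5.

5


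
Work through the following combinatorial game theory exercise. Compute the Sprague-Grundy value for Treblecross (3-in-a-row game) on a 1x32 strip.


Treblecross: place X on empty cells; 3-in-a-row wins.
Playing within two cells of an existing X lets the opponent win at once, so sensible play treats the cells i-2..i+2 around each X as dead. The player left with no safe cell loses, so this is a normal-play take-away game on strips of safe cells.
Placing X at cell i (0-indexed) of a strip of k safe cells leaves independent strips of sizes max(0, i-2) and max(0, k-i-3). Hence G(k) = mex{ G(max(0,i-2)) XOR G(max(0,k-i-3)) : 0 <= i < k }, with G(0) = 0.
G(1): splits (0,0):0^0=0 -> mex({0}) = 1
G(2): splits (0,0):0^0=0 -> mex({0}) = 1
G(3): splits (0,0):0^0=0 -> mex({0}) = 1
G(4): splits (0,1):0^1=1 (0,0):0^0=0 -> mex({0, 1}) = 2
G(5): splits (0,2):0^1=1 (0,1):0^1=1 (0,0):0^0=0 -> mex({0, 1}) = 2
G(6) = mex({1}) = 0
G(7) = mex({0, 1, 2}) = 3
G(8) = mex({0, 1, 2}) = 3
G(9) = mex({0, 2}) = 1
G(10) = mex({0, 2, 3}) = 1
G(11) = mex({0, 3}) = 1
G(12) = mex({1, 3}) = 0
G(13) = mex({0, 1, 2, 3}) = 4
G(14) = mex({0, 1, 2}) = 3
G(15) = mex({0, 1, 2}) = 3
G(16) = mex({0, 1, 2, 4}) = 3
G(17) = mex({0, 1, 3, 4}) = 2
G(18) = mex({0, 1, 3, 4}) = 2
G(19) = mex({0, 1, 3, 5}) = 2
G(20) = mex({0, 1, 2, 3, 5}) = 4
G(21) = mex({0, 1, 2, 3, 5}) = 4
G(22) = mex({1, 2, 6}) = 0
G(23) = mex({0, 1, 2, 3, 4, 6}) = 5
G(24) = mex({0, 1, 2, 3, 4}) = 5
G(25) = mex({0, 1, 3, 4, 7}) = 2
G(26) = mex({0, 1, 3, 4, 5, 7}) = 2
G(27) = mex({0, 1, 3, 5}) = 2
G(28) = mex({0, 1, 2, 5}) = 3
G(29) = mex({0, 1, 2, 4, 5, 6}) = 3
G(30) = mex({1, 2, 4, 6}) = 0
G(31) = mex({0, 1, 2, 3, 4, 6}) = 5
G(32) = mex({1, 2, 3, 4, 7}) = 0
Therefore G(32) = 0.

0


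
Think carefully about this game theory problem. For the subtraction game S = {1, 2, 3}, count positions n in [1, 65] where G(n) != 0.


Subtraction set S = {1, 2, 3}, so G(n) = n mod 4.
G(n) = 0 when n is a multiple of 4.
Multiples of 4 in [1, 65]: 16
N-positions (nonzero Grundy) = 65 - 16 = 49

49


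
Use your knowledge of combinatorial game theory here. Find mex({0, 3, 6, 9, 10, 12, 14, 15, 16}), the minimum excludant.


Set = {0, 3, 6, 9, 10, 12, 14, 15, 16}
0 is in the set.
1 is NOT in the set. This is the mex.
mex = 1

1


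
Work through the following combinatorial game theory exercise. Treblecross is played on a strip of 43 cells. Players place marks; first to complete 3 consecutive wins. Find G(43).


Treblecross: place X on empty cells; 3-in-a-row wins.
Playing within two cells of an existing X lets the opponent win at once, so sensible play treats the cells i-2..i+2 around each X as dead. The player left with no safe cell loses, so this is a normal-play take-away game on strips of safe cells.
Placing X at cell i (0-indexed) of a strip of k safe cells leaves independent strips of sizes max(0, i-2) and max(0, k-i-3). Hence G(k) = mex{ G(max(0,i-2)) XOR G(max(0,k-i-3)) : 0 <= i < k }, with G(0) = 0.
G(1): splits (0,0):0^0=0 -> mex({0}) = 1
G(2): splits (0,0):0^0=0 -> mex({0}) = 1
G(3): splits (0,0):0^0=0 -> mex({0}) = 1
G(4): splits (0,1):0^1=1 (0,0):0^0=0 -> mex({0, 1}) = 2
G(5): splits (0,2):0^1=1 (0,1):0^1=1 (0,0):0^0=0 -> mex({0, 1}) = 2
G(6) = mex({1}) = 0
G(7) = mex({0, 1, 2}) = 3
G(8) = mex({0, 1, 2}) = 3
G(9) = mex({0, 2}) = 1
G(10) = mex({0, 2, 3}) = 1
G(11) = mex({0, 3}) = 1
G(12) = mex({1, 3}) = 0
G(13) = mex({0, 1, 2, 3}) = 4
G(14) = mex({0, 1, 2}) = 3
G(15) = mex({0, 1, 2}) = 3
G(16) = mex({0, 1, 2, 4}) = 3
G(17) = mex({0, 1, 3, 4}) = 2
G(18) = mex({0, 1, 3, 4}) = 2
G(19) = mex({0, 1, 3, 5}) = 2
G(20) = mex({0, 1, 2, 3, 5}) = 4
G(21) = mex({0, 1, 2, 3, 5}) = 4
G(22) = mex({1, 2, 6}) = 0
G(23) = mex({0, 1, 2, 3, 4, 6}) = 5
G(24) = mex({0, 1, 2, 3, 4}) = 5
G(25) = mex({0, 1, 3, 4, 7}) = 2
G(26) = mex({0, 1, 3, 4, 5, 7}) = 2
G(27) = mex({0, 1, 3, 5}) = 2
G(28) = mex({0, 1, 2, 5}) = 3
G(29) = mex({0, 1, 2, 4, 5, 6}) = 3
G(30) = mex({1, 2, 4, 6}) = 0
G(31) = mex({0, 1, 2, 3, 4, 6}) = 5
G(32) = mex({1, 2, 3, 4, 7}) = 0
G(33) = mex({0, 3, 7}) = 1
G(34) = mex({0, 2, 3, 5, 7}) = 1
G(35) = mex({0, 2, 3, 5, 6}) = 1
G(36) = mex({0, 1, 2, 5, 6}) = 3
G(37) = mex({0, 1, 2, 4, 5, 6}) = 3
G(38) = mex({0, 1, 2, 4}) = 3
G(39) = mex({0, 1, 2, 3, 4, 7}) = 5
G(40) = mex({0, 1, 2, 3, 4, 5, 7}) = 6
G(41) = mex({0, 1, 2, 3, 5, 7}) = 4
G(42) = mex({0, 1, 2, 3, 5, 6, 7}) = 4
G(43) = mex({0, 2, 3, 5, 6}) = 1
Therefore G(43) = 1.

1


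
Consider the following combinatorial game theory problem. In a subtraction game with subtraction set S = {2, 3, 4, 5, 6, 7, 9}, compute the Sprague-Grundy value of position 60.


The subtraction set is S = {2, 3, 4, 5, 6, 7, 9}.
G(k) = mex{ G(k - s) : s in S, s <= k }. We compute iteratively: G(0) = 0.
G(1) = mex({}) = 0
G(2) = mex({0}) = 1
G(3) = mex({0}) = 1
G(4) = mex({0, 1}) = 2
G(5) = mex({0, 1}) = 2
G(6) = mex({0, 1, 2}) = 3
G(7) = mex({0, 1, 2}) = 3
G(8) = mex({0, 1, 2, 3}) = 4
G(9) = mex({0, 1, 2, 3}) = 4
G(10) = mex({0, 1, 2, 3, 4}) = 5
G(11) = mex({1, 2, 3, 4}) = 0
G(12) = mex({1, 2, 3, 4, 5}) = 0
G(13) = mex({0, 2, 3, 4, 5}) = 1
G(14) = mex({0, 2, 3, 4, 5}) = 1
G(15) = mex({0, 1, 3, 4, 5}) = 2
G(16) = mex({0, 1, 3, 4, 5}) = 2
G(17) = mex({0, 1, 2, 4, 5}) = 3
G(18) = mex({0, 1, 2, 4}) = 3
G(19) = mex({0, 1, 2, 3, 5}) = 4
Observe that G(11)..G(19) = 0, 0, 1, 1, 2, 2, 3, 3, 4 repeats G(0)..G(8) = 0, 0, 1, 1, 2, 2, 3, 3, 4.
For k >= max(S) = 9, G(k) is determined by the previous 9 values G(k-9)..G(k-1); a window of 9 consecutive values has recurred shifted by 11, so by induction G(k + 11) = G(k) for all k >= 0: the sequence is periodic from the start with period 11.
One period: G(0..10) = 0, 0, 1, 1, 2, 2, 3, 3, 4, 4, 5.
60 mod 11 = 5, so G(60) = G(5) = 2.

2


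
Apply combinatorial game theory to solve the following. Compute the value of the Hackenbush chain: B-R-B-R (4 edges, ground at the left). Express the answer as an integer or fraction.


Edges (from ground): B-R-B-R
By Berlekamp's sign-expansion rule, a Blue-Red Hackenbush stalk has the value of the surreal number whose sign sequence is the edge sequence with B -> + and R -> -.
Sign sequence: +-+-
Trace the sign expansion in the surreal number tree, starting from 0:
Edge 1: B (sign +) -> bounds (0, +inf), value = 1
Edge 2: R (sign -) -> bounds (0, 1), value = 1/2
Edge 3: B (sign +) -> bounds (1/2, 1), value = 3/4
Edge 4: R (sign -) -> bounds (1/2, 3/4), value = 5/8
Game value = 5/8

5/8


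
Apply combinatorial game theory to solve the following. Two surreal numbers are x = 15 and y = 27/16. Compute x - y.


x = 15, y = 27/16
Converting to common denominator: 16
x = 240/16, y = 27/16
x - y = 15 - 27/16 = 213/16

213/16


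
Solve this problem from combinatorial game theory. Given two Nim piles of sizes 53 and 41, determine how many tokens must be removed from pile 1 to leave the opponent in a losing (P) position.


Piles: 53 and 41
Current XOR: 53 XOR 41 = 28 (non-zero, so this is an N-position).
To make the XOR zero, we need to find a move that balances the piles.
For pile 1 (size 53): target = 53 XOR 28 = 41
We reduce pile 1 from 53 to 41.
Tokens removed: 53 - 41 = 12
Verification: 41 XOR 41 = 0

12


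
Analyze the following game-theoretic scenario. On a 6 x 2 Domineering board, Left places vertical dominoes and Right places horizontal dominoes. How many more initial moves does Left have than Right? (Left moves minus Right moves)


Board is 6 x 2 (rows x cols).
Left (vertical) placements: (rows-1) * cols = 5 * 2 = 10
Right (horizontal) placements: rows * (cols-1) = 6 * 1 = 6
Advantage = Left - Right = 10 - 6 = 4

4


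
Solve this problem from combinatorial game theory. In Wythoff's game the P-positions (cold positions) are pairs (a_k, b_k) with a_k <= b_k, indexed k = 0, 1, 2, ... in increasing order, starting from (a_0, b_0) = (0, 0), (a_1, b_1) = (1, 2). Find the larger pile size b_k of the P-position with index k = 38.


By Wythoff's theorem, a_k = floor(k * phi) and b_k = floor(k * phi^2) = a_k + k, where phi = (1 + sqrt(5))/2 is the golden ratio.
phi = (1 + sqrt(5))/2 = 1.618034
phi^2 = phi + 1 = 2.618034
k = 38
k * phi^2 = 38 * 2.618034 = 99.485292
b_38 = floor(k * phi^2) = 99 (check: a_38 + k = 61 + 38 = 99)

99


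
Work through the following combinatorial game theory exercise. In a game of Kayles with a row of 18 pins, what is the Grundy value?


Kayles: a move removes 1 or 2 adjacent pins from a contiguous row.
Removing pins from a row of k leaves two independent rows (a, b) with a + b = k - 1 (one pin) or a + b = k - 2 (two pins); an end removal gives a = 0.
By Sprague-Grundy, G(k) = mex{ G(a) XOR G(b) } over all these splits. G(0) = 0.
G(1): splits (0,0):0^0=0 -> mex({0}) = 1
G(2): splits (0,1):0^1=1 (0,0):0^0=0 -> mex({0, 1}) = 2
G(3): splits (0,2):0^2=2 (1,1):1^1=0 (0,1):0^1=1 -> mex({0, 1, 2}) = 3
G(4): splits (0,3):0^3=3 (1,2):1^2=3 (0,2):0^2=2 (1,1):1^1=0 -> mex({0, 2, 3}) = 1
G(5): splits (0,4):0^1=1 (1,3):1^3=2 (2,2):2^2=0 (0,3):0^3=3 (1,2):1^2=3 -> mex({0, 1, 2, 3}) = 4
G(6) = mex({0, 1, 2, 4}) = 3
G(7) = mex({0, 1, 3, 4, 5}) = 2
G(8) = mex({0, 2, 3, 5, 6}) = 1
G(9) = mex({0, 1, 2, 3, 6, 7}) = 4
G(10) = mex({0, 1, 3, 4, 5, 7}) = 2
G(11) = mex({0, 1, 2, 3, 4, 5}) = 6
G(12) = mex({0, 1, 2, 3, 5, 6, 7}) = 4
G(13) = mex({0, 2, 3, 4, 6, 7}) = 1
G(14) = mex({0, 1, 4, 5, 6, 7}) = 2
G(15) = mex({0, 1, 2, 3, 4, 5, 6}) = 7
G(16) = mex({0, 2, 3, 5, 6, 7}) = 1
G(17) = mex({0, 1, 2, 3, 5, 6, 7}) = 4
G(18) = mex({0, 1, 2, 4, 5, 6}) = 3
Therefore G(18) = 3.

3


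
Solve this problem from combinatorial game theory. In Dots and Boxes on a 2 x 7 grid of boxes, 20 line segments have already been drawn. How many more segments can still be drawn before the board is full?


Grid: 2 x 7 boxes, i.e. 3 rows and 8 columns of dots.
Horizontal edges: (rows + 1) * cols = 3 * 7 = 21
Vertical edges: rows * (cols + 1) = 2 * 8 = 16
Total edges: 21 + 16 = 37
Edges drawn: 20
Remaining: 37 - 20 = 17

17


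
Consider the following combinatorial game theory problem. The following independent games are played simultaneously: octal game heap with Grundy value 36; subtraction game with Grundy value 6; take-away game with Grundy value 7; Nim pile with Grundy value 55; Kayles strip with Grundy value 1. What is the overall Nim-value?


By the Sprague-Grundy theorem, the Grundy value of a sum of games is the XOR of individual Grundy values.
octal game heap: Grundy value = 36. Running XOR: 0 XOR 36 = 36
subtraction game: Grundy value = 6. Running XOR: 36 XOR 6 = 34
take-away game: Grundy value = 7. Running XOR: 34 XOR 7 = 37
Nim pile: Grundy value = 55. Running XOR: 37 XOR 55 = 18
Kayles strip: Grundy value = 1. Running XOR: 18 XOR 1 = 19
The combined Grundy value is 19.

19


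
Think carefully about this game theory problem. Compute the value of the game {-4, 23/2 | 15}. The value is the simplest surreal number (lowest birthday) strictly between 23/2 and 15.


Left options: {-4, 23/2}, max = 23/2
Right options: {15}, min = 15
All options are numbers and max(Left) < min(Right), so by the simplicity theorem the value is the simplest (earliest-born) number strictly between 23/2 and 15.
Integers 12 through 14 all lie strictly between 23/2 and 15.
Among integers, the simplest (lowest birthday = smallest |n|; 0 is born on day 0, +-n on day n) is 12.
No non-integer in the interval can be simpler: if x is a non-integer in the interval, then floor(x) or ceil(x) also lies in the interval (the interval contains an integer), and both are proper prefixes of x's sign expansion, i.e. born earlier. So the game value is 12.
Game value = 12

12


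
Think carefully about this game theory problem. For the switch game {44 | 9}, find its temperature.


The game is {44 | 9}, a switch {a | b} with numbers a > b.
Cooling {a | b} by t gives {a - t | b + t}, which stops being hot when a - t = b + t, i.e. at t = (a - b)/2. So the temperature of a switch is (a - b)/2.
Temperature = (Left option - Right option) / 2
= (44 - (9)) / 2
= 35 / 2
= 35/2

35/2


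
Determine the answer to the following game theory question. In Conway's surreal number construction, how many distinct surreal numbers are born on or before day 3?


Day 0: {|} = 0 is born. Count = 1.
Day n: the number of surreal numbers born by day n is 2^(n+1) - 1.
By day 0: 2^1 - 1 = 1
By day 1: 2^2 - 1 = 3
By day 2: 2^3 - 1 = 7
By day 3: 2^4 - 1 = 15
By day 3: 15 surreal numbers.

15


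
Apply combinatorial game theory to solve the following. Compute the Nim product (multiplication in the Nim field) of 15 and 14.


Nim multiplication is bilinear over XOR: (u XOR v) * w = (u*w) XOR (v*w).
So we split each operand into its bit components and XOR the pairwise Nim products.
15 = 1 + 2 + 4 + 8 (as XOR of powers of 2).
14 = 2 + 4 + 8 (as XOR of powers of 2).
Using the standard Nim-product table on single bits:
  2*2 = 3,   2*4 = 8,   2*8 = 12,
  4*4 = 6,   4*8 = 11,  8*8 = 13,
and  1*x = x (identity), k*l = l*k (commutative).
Pairwise Nim products:
  1 * 2 = 2
  1 * 4 = 4
  1 * 8 = 8
  2 * 2 = 3
  2 * 4 = 8
  2 * 8 = 12
  4 * 2 = 8
  4 * 4 = 6
  4 * 8 = 11
  8 * 2 = 12
  8 * 4 = 11
  8 * 8 = 13
XOR them: 2 XOR 4 XOR 8 XOR 3 XOR 8 XOR 12 XOR 8 XOR 6 XOR 11 XOR 12 XOR 11 XOR 13 = 6.
Result: 15 * 14 = 6 (in Nim).

6


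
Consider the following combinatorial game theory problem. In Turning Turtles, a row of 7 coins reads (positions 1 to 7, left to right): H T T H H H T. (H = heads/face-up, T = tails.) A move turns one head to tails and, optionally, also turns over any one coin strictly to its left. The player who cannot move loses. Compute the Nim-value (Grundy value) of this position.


Coins: H T T H H H T
Key fact: a single head at position k behaves exactly like a Nim heap of size k (turning it to T and optionally flipping a coin at j < k corresponds to moving the heap from k to j, or to 0), and heads combine as a disjunctive sum (two heads at the same place would cancel, matching j XOR j = 0). So the Nim-value is the XOR of the 1-indexed positions of the heads.
Face-up positions (1-indexed): [1, 4, 5, 6]
XOR 0 with 1: 0 XOR 1 = 1
XOR 1 with 4: 1 XOR 4 = 5
XOR 5 with 5: 5 XOR 5 = 0
XOR 0 with 6: 0 XOR 6 = 6
Nim-value = 6

6


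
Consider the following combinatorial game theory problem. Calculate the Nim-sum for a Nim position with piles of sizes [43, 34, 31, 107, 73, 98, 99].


We need the XOR (exclusive or) of all pile sizes.
After XOR-ing pile 1 (size 43): 0 XOR 43 = 43
After XOR-ing pile 2 (size 34): 43 XOR 34 = 9
After XOR-ing pile 3 (size 31): 9 XOR 31 = 22
After XOR-ing pile 4 (size 107): 22 XOR 107 = 125
After XOR-ing pile 5 (size 73): 125 XOR 73 = 52
After XOR-ing pile 6 (size 98): 52 XOR 98 = 86
After XOR-ing pile 7 (size 99): 86 XOR 99 = 53
The Nim-value of this position is 53.

53


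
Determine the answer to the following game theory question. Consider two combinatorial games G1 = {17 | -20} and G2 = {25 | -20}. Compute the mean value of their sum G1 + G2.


G1 = {17 | -20}, G2 = {25 | -20}
Each is a switch {a | b} with numbers a > b; its mean value is (a + b)/2, and mean value is additive over game sums: m(G1 + G2) = m(G1) + m(G2).
Mean of G1 = (17 + (-20))/2 = -3/2 = -3/2
Mean of G2 = (25 + (-20))/2 = 5/2 = 5/2
Mean of G1 + G2 = -3/2 + 5/2 = 1

1


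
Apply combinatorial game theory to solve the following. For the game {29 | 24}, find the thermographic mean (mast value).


Game = {29 | 24}, a switch {a | b} with numbers a > b.
Its thermograph has left wall a - t and right wall b + t, which meet at t = (a - b)/2, where both equal (a + b)/2. So the mast (mean value) is at (a + b)/2.
Mean = (29 + (24))/2 = 53/2 = 53/2

53/2


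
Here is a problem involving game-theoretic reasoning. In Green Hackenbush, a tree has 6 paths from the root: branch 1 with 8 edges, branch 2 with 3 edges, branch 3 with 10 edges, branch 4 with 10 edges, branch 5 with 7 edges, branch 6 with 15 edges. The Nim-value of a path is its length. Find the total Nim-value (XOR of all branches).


The tree has 6 branches from the ground vertex.
In Green Hackenbush, the Nim-value of a simple path of length k is k.
Branch 1: length 8, Nim-value = 8
Branch 2: length 3, Nim-value = 3
Branch 3: length 10, Nim-value = 10
Branch 4: length 10, Nim-value = 10
Branch 5: length 7, Nim-value = 7
Branch 6: length 15, Nim-value = 15
Total Nim-value = XOR of all branch values:
0 XOR 8 = 8
8 XOR 3 = 11
11 XOR 10 = 1
1 XOR 10 = 11
11 XOR 7 = 12
12 XOR 15 = 3
Nim-value of the tree = 3

3


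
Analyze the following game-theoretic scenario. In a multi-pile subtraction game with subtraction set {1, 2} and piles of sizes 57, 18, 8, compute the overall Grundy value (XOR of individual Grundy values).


Subtraction set: {1, 2}
For this subtraction set, G(n) = n mod 3 (period = max + 1 = 3).
Pile 1 (size 57): G(57) = 57 mod 3 = 0
Pile 2 (size 18): G(18) = 18 mod 3 = 0
Pile 3 (size 8): G(8) = 8 mod 3 = 2
Total Grundy value = XOR of all: 0 XOR 0 XOR 2 = 2

2


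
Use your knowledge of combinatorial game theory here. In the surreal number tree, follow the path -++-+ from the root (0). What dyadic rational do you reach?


Sign expansion: -++-+
Rule: track bounds (lo, hi), initially (-inf, +inf). On '+', the current value becomes lo and we move to the simplest number in (value, hi): value + 1 if hi = +inf, otherwise the midpoint (value + hi)/2. On '-', the current value becomes hi and we move to value - 1 if lo = -inf, otherwise the midpoint (lo + value)/2.
Start at 0.
Step 1: sign = -, move left. Bounds: (-inf, 0). Value = -1
Step 2: sign = +, move right. Bounds: (-1, 0). Value = -1/2
Step 3: sign = +, move right. Bounds: (-1/2, 0). Value = -1/4
Step 4: sign = -, move left. Bounds: (-1/2, -1/4). Value = -3/8
Step 5: sign = +, move right. Bounds: (-3/8, -1/4). Value = -5/16
The surreal number with sign expansion -++-+ is -5/16.

-5/16
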